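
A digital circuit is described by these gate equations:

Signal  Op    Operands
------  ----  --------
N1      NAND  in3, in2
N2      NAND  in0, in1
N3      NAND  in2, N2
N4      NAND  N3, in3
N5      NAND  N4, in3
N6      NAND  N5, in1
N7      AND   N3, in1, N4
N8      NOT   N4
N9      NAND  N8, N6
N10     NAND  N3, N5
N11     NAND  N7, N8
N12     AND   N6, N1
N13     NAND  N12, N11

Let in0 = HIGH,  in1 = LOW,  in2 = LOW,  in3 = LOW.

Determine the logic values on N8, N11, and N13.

N1 = in3 NAND in2 = LOW NAND LOW = HIGH
N2 = in0 NAND in1 = HIGH NAND LOW = HIGH
N3 = in2 NAND N2 = LOW NAND HIGH = HIGH
N4 = N3 NAND in3 = HIGH NAND LOW = HIGH
N5 = N4 NAND in3 = HIGH NAND LOW = HIGH
N6 = N5 NAND in1 = HIGH NAND LOW = HIGH
N7 = N3 AND in1 AND N4 = HIGH AND LOW AND HIGH = LOW
N8 = NOT N4 = NOT HIGH = LOW
N11 = N7 NAND N8 = LOW NAND LOW = HIGH
N12 = N6 AND N1 = HIGH AND HIGH = HIGH
N13 = N12 NAND N11 = HIGH NAND HIGH = LOW

N8 = LOW  N11 = HIGH  N13 = LOW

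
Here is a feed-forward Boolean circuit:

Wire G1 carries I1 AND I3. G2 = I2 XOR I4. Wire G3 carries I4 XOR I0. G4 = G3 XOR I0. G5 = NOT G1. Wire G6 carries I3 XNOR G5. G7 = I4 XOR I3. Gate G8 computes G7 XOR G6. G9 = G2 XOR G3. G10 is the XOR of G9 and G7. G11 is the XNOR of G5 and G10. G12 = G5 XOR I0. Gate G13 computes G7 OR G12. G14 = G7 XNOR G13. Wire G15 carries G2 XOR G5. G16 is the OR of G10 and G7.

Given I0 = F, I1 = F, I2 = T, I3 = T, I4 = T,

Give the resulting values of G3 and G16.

G2 = I2 XOR I4 = T XOR T = F
G3 = I4 XOR I0 = T XOR F = T
G7 = I4 XOR I3 = T XOR T = F
G9 = G2 XOR G3 = F XOR T = T
G10 = G9 XOR G7 = T XOR F = T
G16 = G10 OR G7 = T OR F = T

G3 = T  G16 = T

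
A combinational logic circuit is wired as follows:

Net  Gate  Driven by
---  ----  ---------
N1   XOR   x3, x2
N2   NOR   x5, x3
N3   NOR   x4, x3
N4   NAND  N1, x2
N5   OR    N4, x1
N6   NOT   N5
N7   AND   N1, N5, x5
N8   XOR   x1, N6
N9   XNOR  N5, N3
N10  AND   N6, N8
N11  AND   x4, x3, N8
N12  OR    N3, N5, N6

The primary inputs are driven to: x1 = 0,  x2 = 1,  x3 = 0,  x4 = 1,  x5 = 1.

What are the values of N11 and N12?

N1 = x3 XOR x2 = 0 XOR 1 = 1
N3 = x4 NOR x3 = 1 NOR 0 = 0
N4 = N1 NAND x2 = 1 NAND 1 = 0
N5 = N4 OR x1 = 0 OR 0 = 0
N6 = NOT N5 = NOT 0 = 1
N8 = x1 XOR N6 = 0 XOR 1 = 1
N11 = x4 AND x3 AND N8 = 1 AND 0 AND 1 = 0
N12 = N3 OR N5 OR N6 = 0 OR 0 OR 1 = 1

N11 = 0, N12 = 1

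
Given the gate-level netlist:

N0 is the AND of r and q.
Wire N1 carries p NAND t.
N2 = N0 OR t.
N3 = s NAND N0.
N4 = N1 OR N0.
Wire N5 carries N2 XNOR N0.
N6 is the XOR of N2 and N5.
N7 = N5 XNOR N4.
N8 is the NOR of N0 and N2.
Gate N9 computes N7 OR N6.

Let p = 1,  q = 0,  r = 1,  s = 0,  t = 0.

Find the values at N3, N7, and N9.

N0 = r AND q = 1 AND 0 = 0
N1 = p NAND t = 1 NAND 0 = 1
N2 = N0 OR t = 0 OR 0 = 0
N3 = s NAND N0 = 0 NAND 0 = 1
N4 = N1 OR N0 = 1 OR 0 = 1
N5 = N2 XNOR N0 = 0 XNOR 0 = 1
N6 = N2 XOR N5 = 0 XOR 1 = 1
N7 = N5 XNOR N4 = 1 XNOR 1 = 1
N9 = N7 OR N6 = 1 OR 1 = 1

N3 = 1; N7 = 1; N9 = 1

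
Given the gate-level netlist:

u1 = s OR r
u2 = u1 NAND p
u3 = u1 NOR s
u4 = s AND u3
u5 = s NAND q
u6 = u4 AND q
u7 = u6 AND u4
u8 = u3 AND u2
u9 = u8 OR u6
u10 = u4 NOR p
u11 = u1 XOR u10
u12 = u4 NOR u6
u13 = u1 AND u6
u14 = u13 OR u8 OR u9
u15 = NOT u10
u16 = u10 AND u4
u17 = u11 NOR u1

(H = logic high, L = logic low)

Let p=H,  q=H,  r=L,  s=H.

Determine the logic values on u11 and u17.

u11 = H; u17 = L

u1 = s OR r = H OR L = H
u3 = u1 NOR s = H NOR H = L
u4 = s AND u3 = H AND L = L
u10 = u4 NOR p = L NOR H = L
u11 = u1 XOR u10 = H XOR L = H
u17 = u11 NOR u1 = H NOR H = L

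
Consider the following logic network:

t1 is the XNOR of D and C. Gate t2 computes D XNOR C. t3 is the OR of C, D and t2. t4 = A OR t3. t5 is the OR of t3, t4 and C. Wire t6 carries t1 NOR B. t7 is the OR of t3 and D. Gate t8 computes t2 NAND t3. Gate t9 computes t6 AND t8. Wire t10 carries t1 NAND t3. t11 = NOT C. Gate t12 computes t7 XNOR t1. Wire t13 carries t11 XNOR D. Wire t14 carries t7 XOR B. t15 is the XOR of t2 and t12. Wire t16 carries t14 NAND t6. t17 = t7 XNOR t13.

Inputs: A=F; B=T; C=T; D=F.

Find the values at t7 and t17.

t7 = T, t17 = T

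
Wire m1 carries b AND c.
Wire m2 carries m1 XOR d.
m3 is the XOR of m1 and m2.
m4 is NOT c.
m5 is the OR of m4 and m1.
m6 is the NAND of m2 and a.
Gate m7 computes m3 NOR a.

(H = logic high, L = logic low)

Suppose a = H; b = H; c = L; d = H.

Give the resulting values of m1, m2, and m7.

m1 = L  m2 = H  m7 = L

m1 = b AND c = H AND L = L
m2 = m1 XOR d = L XOR H = H
m3 = m1 XOR m2 = L XOR H = H
m7 = m3 NOR a = H NOR H = L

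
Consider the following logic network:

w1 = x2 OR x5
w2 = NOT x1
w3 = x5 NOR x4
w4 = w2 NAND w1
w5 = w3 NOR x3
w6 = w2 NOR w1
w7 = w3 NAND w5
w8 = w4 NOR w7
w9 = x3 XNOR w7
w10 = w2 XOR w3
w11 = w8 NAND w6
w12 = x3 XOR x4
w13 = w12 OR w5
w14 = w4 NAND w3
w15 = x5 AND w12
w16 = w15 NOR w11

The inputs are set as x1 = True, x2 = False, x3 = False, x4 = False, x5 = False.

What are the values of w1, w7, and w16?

w1 = x2 OR x5 = False OR False = False
w2 = NOT x1 = NOT True = False
w3 = x5 NOR x4 = False NOR False = True
w4 = w2 NAND w1 = False NAND False = True
w5 = w3 NOR x3 = True NOR False = False
w6 = w2 NOR w1 = False NOR False = True
w7 = w3 NAND w5 = True NAND False = True
w8 = w4 NOR w7 = True NOR True = False
w11 = w8 NAND w6 = False NAND True = True
w12 = x3 XOR x4 = False XOR False = False
w15 = x5 AND w12 = False AND False = False
w16 = w15 NOR w11 = False NOR True = False

w1 = False  w7 = True  w16 = False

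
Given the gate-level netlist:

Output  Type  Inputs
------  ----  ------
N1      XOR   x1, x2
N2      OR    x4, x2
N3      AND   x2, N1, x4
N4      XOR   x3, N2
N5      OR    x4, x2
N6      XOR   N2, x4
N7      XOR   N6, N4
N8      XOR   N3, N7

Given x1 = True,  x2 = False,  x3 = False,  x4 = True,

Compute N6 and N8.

N1 = x1 XOR x2 = True XOR False = True
N2 = x4 OR x2 = True OR False = True
N3 = x2 AND N1 AND x4 = False AND True AND True = False
N4 = x3 XOR N2 = False XOR True = True
N6 = N2 XOR x4 = True XOR True = False
N7 = N6 XOR N4 = False XOR True = True
N8 = N3 XOR N7 = False XOR True = True

N6 = False; N8 = True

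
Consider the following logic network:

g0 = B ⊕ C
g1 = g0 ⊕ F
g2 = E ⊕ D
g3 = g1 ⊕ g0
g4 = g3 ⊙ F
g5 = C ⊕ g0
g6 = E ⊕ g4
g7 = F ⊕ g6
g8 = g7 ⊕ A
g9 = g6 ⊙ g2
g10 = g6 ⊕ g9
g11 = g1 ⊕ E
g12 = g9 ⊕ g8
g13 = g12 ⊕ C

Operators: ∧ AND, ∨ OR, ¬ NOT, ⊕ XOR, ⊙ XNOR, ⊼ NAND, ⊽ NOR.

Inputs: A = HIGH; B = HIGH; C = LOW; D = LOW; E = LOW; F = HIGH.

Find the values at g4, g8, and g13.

g0 = B XOR C = HIGH XOR LOW = HIGH
g1 = g0 XOR F = HIGH XOR HIGH = LOW
g2 = E XOR D = LOW XOR LOW = LOW
g3 = g1 XOR g0 = LOW XOR HIGH = HIGH
g4 = g3 XNOR F = HIGH XNOR HIGH = HIGH
g6 = E XOR g4 = LOW XOR HIGH = HIGH
g7 = F XOR g6 = HIGH XOR HIGH = LOW
g8 = g7 XOR A = LOW XOR HIGH = HIGH
g9 = g6 XNOR g2 = HIGH XNOR LOW = LOW
g12 = g9 XOR g8 = LOW XOR HIGH = HIGH
g13 = g12 XOR C = HIGH XOR LOW = HIGH

g4 = HIGH  g8 = HIGH  g13 = HIGH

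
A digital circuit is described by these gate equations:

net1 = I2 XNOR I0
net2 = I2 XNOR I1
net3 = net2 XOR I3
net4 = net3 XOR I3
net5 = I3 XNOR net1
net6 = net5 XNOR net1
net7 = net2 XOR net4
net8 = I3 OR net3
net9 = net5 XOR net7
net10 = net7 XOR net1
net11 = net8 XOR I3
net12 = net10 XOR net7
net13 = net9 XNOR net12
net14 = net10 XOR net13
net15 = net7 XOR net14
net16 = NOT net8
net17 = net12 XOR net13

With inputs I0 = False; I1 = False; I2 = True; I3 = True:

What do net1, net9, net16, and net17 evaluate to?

net1 = False, net9 = False, net16 = False, net17 = True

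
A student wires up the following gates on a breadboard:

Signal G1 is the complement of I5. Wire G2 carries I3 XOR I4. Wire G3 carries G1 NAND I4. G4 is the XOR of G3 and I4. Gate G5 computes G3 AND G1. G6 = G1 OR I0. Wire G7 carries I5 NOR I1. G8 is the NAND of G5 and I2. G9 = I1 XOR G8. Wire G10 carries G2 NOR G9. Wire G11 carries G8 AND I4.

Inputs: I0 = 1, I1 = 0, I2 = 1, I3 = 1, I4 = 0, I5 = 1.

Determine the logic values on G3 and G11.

G3 = 1, G11 = 0

G1 = NOT I5 = NOT 1 = 0
G3 = G1 NAND I4 = 0 NAND 0 = 1
G5 = G3 AND G1 = 1 AND 0 = 0
G8 = G5 NAND I2 = 0 NAND 1 = 1
G11 = G8 AND I4 = 1 AND 0 = 0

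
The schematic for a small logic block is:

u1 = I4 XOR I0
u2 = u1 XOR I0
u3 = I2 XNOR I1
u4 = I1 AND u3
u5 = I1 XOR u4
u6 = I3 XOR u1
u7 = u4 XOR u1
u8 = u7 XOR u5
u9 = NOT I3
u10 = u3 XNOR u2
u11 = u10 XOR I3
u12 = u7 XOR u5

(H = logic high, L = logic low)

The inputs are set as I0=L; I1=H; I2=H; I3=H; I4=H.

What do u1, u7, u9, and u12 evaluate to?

u1 = H, u7 = L, u9 = L, u12 = L

u1 = I4 XOR I0 = H XOR L = H
u3 = I2 XNOR I1 = H XNOR H = H
u4 = I1 AND u3 = H AND H = H
u5 = I1 XOR u4 = H XOR H = L
u7 = u4 XOR u1 = H XOR H = L
u9 = NOT I3 = NOT H = L
u12 = u7 XOR u5 = L XOR L = L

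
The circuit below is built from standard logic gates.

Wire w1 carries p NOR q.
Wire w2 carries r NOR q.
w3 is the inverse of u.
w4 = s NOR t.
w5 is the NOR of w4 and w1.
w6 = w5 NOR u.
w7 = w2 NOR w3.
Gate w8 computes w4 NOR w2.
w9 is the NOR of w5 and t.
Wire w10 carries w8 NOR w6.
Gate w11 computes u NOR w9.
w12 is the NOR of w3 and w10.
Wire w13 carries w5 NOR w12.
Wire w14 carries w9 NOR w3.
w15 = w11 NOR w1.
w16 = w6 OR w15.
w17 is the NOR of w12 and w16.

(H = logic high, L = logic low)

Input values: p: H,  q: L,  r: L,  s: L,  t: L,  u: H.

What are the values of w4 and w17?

w4 = H, w17 = L

w1 = p NOR q = H NOR L = L
w2 = r NOR q = L NOR L = H
w3 = NOT u = NOT H = L
w4 = s NOR t = L NOR L = H
w5 = w4 NOR w1 = H NOR L = L
w6 = w5 NOR u = L NOR H = L
w8 = w4 NOR w2 = H NOR H = L
w9 = w5 NOR t = L NOR L = H
w10 = w8 NOR w6 = L NOR L = H
w11 = u NOR w9 = H NOR H = L
w12 = w3 NOR w10 = L NOR H = L
w15 = w11 NOR w1 = L NOR L = H
w16 = w6 OR w15 = L OR H = H
w17 = w12 NOR w16 = L NOR H = L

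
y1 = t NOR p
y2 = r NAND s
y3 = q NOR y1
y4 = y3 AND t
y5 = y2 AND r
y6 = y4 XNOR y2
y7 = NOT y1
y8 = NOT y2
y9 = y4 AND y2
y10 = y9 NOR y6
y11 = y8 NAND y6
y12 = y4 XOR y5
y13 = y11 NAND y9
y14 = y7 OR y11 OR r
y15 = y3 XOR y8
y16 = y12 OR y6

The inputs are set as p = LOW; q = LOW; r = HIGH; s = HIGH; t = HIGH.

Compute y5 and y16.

y5 = LOW; y16 = HIGH

y1 = t NOR p = HIGH NOR LOW = LOW
y2 = r NAND s = HIGH NAND HIGH = LOW
y3 = q NOR y1 = LOW NOR LOW = HIGH
y4 = y3 AND t = HIGH AND HIGH = HIGH
y5 = y2 AND r = LOW AND HIGH = LOW
y6 = y4 XNOR y2 = HIGH XNOR LOW = LOW
y12 = y4 XOR y5 = HIGH XOR LOW = HIGH
y16 = y12 OR y6 = HIGH OR LOW = HIGH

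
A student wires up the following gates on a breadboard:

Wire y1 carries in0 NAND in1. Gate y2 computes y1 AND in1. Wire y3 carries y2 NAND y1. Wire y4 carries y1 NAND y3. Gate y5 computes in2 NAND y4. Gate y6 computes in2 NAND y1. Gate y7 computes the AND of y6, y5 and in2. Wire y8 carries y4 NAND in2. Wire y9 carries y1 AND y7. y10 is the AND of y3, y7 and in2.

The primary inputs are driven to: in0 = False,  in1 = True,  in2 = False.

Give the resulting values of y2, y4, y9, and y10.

y1 = in0 NAND in1 = False NAND True = True
y2 = y1 AND in1 = True AND True = True
y3 = y2 NAND y1 = True NAND True = False
y4 = y1 NAND y3 = True NAND False = True
y5 = in2 NAND y4 = False NAND True = True
y6 = in2 NAND y1 = False NAND True = True
y7 = y6 AND y5 AND in2 = True AND True AND False = False
y9 = y1 AND y7 = True AND False = False
y10 = y3 AND y7 AND in2 = False AND False AND False = False

y2 = True, y4 = True, y9 = False, y10 = False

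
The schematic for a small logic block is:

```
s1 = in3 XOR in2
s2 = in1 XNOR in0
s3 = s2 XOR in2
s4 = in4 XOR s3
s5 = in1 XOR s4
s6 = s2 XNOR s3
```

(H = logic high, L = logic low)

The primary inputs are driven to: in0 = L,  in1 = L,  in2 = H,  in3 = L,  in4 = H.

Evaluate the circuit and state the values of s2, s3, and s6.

s2 = H, s3 = L, s6 = L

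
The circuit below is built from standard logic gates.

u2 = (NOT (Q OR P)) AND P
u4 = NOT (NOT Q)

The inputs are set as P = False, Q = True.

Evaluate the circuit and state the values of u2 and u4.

u2 = (NOT (True OR False)) AND False = False
u4 = NOT (NOT True) = True

u2 = False, u4 = True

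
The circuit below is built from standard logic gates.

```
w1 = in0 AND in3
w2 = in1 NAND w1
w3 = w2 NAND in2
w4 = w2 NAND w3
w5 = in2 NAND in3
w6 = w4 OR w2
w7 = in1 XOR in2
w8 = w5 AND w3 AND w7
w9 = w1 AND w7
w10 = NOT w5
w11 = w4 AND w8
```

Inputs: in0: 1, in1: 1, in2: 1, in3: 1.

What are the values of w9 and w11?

w1 = in0 AND in3 = 1 AND 1 = 1
w2 = in1 NAND w1 = 1 NAND 1 = 0
w3 = w2 NAND in2 = 0 NAND 1 = 1
w4 = w2 NAND w3 = 0 NAND 1 = 1
w5 = in2 NAND in3 = 1 NAND 1 = 0
w7 = in1 XOR in2 = 1 XOR 1 = 0
w8 = w5 AND w3 AND w7 = 0 AND 1 AND 0 = 0
w9 = w1 AND w7 = 1 AND 0 = 0
w11 = w4 AND w8 = 1 AND 0 = 0

w9 = 0  w11 = 0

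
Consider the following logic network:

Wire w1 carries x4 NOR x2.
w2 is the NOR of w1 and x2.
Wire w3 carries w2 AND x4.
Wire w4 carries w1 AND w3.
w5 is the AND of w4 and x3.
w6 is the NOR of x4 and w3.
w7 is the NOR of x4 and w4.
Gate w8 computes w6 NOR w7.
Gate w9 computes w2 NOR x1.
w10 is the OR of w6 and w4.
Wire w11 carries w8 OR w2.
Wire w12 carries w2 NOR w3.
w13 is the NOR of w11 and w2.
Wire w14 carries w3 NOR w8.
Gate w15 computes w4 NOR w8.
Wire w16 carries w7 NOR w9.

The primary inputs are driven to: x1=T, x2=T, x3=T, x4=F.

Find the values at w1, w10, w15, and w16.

w1 = F  w10 = T  w15 = T  w16 = F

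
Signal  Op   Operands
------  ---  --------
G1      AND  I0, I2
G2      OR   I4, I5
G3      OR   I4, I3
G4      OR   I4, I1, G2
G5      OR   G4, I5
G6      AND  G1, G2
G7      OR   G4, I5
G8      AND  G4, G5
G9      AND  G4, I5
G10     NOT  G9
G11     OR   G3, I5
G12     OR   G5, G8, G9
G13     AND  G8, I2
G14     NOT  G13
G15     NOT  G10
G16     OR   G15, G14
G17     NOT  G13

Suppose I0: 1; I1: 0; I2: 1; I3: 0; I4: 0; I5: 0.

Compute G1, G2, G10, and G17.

G1 = 1; G2 = 0; G10 = 1; G17 = 1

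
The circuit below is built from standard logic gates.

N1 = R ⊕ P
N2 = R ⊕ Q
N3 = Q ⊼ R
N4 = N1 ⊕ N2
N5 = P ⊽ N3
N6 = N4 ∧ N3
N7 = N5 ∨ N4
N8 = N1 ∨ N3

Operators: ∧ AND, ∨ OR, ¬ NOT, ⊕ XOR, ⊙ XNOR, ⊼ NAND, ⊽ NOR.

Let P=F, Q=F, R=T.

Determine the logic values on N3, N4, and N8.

N3 = T; N4 = F; N8 = T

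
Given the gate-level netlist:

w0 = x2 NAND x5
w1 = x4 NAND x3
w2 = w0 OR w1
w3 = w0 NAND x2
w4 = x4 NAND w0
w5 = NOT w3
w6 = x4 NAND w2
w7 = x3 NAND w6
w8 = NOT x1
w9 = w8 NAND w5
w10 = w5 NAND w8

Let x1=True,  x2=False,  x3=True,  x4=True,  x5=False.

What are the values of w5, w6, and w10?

w0 = x2 NAND x5 = False NAND False = True
w1 = x4 NAND x3 = True NAND True = False
w2 = w0 OR w1 = True OR False = True
w3 = w0 NAND x2 = True NAND False = True
w5 = NOT w3 = NOT True = False
w6 = x4 NAND w2 = True NAND True = False
w8 = NOT x1 = NOT True = False
w10 = w5 NAND w8 = False NAND False = True

w5 = False, w6 = False, w10 = True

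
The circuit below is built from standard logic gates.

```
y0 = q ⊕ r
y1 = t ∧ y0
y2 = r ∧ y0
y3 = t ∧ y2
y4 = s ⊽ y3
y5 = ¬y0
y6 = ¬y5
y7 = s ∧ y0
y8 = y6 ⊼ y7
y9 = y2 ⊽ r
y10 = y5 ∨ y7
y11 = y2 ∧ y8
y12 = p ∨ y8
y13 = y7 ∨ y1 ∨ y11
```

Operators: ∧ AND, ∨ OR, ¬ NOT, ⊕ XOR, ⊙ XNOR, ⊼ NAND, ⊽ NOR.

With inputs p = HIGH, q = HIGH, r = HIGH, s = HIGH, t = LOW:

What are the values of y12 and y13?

y12 = HIGH  y13 = LOW

y0 = q XOR r = HIGH XOR HIGH = LOW
y1 = t AND y0 = LOW AND LOW = LOW
y2 = r AND y0 = HIGH AND LOW = LOW
y5 = NOT y0 = NOT LOW = HIGH
y6 = NOT y5 = NOT HIGH = LOW
y7 = s AND y0 = HIGH AND LOW = LOW
y8 = y6 NAND y7 = LOW NAND LOW = HIGH
y11 = y2 AND y8 = LOW AND HIGH = LOW
y12 = p OR y8 = HIGH OR HIGH = HIGH
y13 = y7 OR y1 OR y11 = LOW OR LOW OR LOW = LOW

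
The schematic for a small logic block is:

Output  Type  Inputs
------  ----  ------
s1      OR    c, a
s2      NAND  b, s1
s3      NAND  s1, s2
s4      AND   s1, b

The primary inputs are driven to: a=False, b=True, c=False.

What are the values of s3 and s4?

s3 = True, s4 = False

s1 = c OR a = False OR False = False
s2 = b NAND s1 = True NAND False = True
s3 = s1 NAND s2 = False NAND True = True
s4 = s1 AND b = False AND True = False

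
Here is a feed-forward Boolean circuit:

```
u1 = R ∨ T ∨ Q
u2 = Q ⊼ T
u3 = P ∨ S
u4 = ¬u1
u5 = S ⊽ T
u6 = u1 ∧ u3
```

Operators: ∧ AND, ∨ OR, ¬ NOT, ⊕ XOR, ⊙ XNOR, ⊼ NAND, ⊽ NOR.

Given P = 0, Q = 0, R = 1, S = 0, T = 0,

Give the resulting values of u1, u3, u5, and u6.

u1 = 1, u3 = 0, u5 = 1, u6 = 0

u1 = R OR T OR Q = 1 OR 0 OR 0 = 1
u3 = P OR S = 0 OR 0 = 0
u5 = S NOR T = 0 NOR 0 = 1
u6 = u1 AND u3 = 1 AND 0 = 0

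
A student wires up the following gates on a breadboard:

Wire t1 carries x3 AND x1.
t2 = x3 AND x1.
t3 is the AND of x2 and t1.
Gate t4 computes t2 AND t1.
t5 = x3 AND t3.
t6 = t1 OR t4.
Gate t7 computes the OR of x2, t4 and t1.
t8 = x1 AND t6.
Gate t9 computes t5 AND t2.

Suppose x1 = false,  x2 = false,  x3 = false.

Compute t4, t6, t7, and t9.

t4 = false, t6 = false, t7 = false, t9 = false

t1 = x3 AND x1 = false AND false = false
t2 = x3 AND x1 = false AND false = false
t3 = x2 AND t1 = false AND false = false
t4 = t2 AND t1 = false AND false = false
t5 = x3 AND t3 = false AND false = false
t6 = t1 OR t4 = false OR false = false
t7 = x2 OR t4 OR t1 = false OR false OR false = false
t9 = t5 AND t2 = false AND false = false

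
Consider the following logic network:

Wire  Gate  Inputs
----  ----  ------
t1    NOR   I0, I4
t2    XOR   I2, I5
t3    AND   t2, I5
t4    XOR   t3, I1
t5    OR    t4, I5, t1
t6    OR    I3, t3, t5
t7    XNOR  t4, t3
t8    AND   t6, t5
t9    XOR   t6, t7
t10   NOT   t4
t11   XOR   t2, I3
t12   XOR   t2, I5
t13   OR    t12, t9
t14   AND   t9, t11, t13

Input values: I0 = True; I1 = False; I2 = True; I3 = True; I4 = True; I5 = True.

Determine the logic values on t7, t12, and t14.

t1 = I0 NOR I4 = True NOR True = False
t2 = I2 XOR I5 = True XOR True = False
t3 = t2 AND I5 = False AND True = False
t4 = t3 XOR I1 = False XOR False = False
t5 = t4 OR I5 OR t1 = False OR True OR False = True
t6 = I3 OR t3 OR t5 = True OR False OR True = True
t7 = t4 XNOR t3 = False XNOR False = True
t9 = t6 XOR t7 = True XOR True = False
t11 = t2 XOR I3 = False XOR True = True
t12 = t2 XOR I5 = False XOR True = True
t13 = t12 OR t9 = True OR False = True
t14 = t9 AND t11 AND t13 = False AND True AND True = False

t7 = True, t12 = True, t14 = False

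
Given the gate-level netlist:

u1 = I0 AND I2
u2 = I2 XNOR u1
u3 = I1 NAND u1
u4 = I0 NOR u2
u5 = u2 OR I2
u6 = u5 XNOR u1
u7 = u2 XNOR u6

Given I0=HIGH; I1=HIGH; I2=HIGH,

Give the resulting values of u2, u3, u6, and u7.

u2 = HIGH, u3 = LOW, u6 = HIGH, u7 = HIGH

u1 = I0 AND I2 = HIGH AND HIGH = HIGH
u2 = I2 XNOR u1 = HIGH XNOR HIGH = HIGH
u3 = I1 NAND u1 = HIGH NAND HIGH = LOW
u5 = u2 OR I2 = HIGH OR HIGH = HIGH
u6 = u5 XNOR u1 = HIGH XNOR HIGH = HIGH
u7 = u2 XNOR u6 = HIGH XNOR HIGH = HIGH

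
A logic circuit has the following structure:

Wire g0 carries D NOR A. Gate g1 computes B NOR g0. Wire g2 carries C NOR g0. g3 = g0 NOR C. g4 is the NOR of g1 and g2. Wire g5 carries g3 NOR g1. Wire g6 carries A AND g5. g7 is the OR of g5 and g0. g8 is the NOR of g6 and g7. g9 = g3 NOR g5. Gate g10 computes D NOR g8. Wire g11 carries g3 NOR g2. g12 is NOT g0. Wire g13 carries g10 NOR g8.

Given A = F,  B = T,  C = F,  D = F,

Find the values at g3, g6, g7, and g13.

g3 = F, g6 = F, g7 = T, g13 = F

g0 = D NOR A = F NOR F = T
g1 = B NOR g0 = T NOR T = F
g3 = g0 NOR C = T NOR F = F
g5 = g3 NOR g1 = F NOR F = T
g6 = A AND g5 = F AND T = F
g7 = g5 OR g0 = T OR T = T
g8 = g6 NOR g7 = F NOR T = F
g10 = D NOR g8 = F NOR F = T
g13 = g10 NOR g8 = T NOR F = F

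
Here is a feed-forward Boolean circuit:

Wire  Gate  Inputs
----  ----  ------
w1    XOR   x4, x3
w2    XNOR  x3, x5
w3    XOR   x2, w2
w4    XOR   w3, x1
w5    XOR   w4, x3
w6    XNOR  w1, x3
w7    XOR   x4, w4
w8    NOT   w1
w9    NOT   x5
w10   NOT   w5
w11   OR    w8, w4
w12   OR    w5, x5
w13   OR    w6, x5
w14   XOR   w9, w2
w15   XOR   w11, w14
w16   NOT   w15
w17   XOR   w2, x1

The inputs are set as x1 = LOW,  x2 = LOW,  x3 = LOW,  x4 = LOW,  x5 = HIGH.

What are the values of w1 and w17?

w1 = x4 XOR x3 = LOW XOR LOW = LOW
w2 = x3 XNOR x5 = LOW XNOR HIGH = LOW
w17 = w2 XOR x1 = LOW XOR LOW = LOW

w1 = LOW; w17 = LOW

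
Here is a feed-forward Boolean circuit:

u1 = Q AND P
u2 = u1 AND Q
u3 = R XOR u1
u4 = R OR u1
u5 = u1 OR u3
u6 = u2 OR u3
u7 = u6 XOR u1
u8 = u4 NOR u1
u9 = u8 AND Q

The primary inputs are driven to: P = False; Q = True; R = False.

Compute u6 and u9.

u1 = Q AND P = True AND False = False
u2 = u1 AND Q = False AND True = False
u3 = R XOR u1 = False XOR False = False
u4 = R OR u1 = False OR False = False
u6 = u2 OR u3 = False OR False = False
u8 = u4 NOR u1 = False NOR False = True
u9 = u8 AND Q = True AND True = True

u6 = False; u9 = True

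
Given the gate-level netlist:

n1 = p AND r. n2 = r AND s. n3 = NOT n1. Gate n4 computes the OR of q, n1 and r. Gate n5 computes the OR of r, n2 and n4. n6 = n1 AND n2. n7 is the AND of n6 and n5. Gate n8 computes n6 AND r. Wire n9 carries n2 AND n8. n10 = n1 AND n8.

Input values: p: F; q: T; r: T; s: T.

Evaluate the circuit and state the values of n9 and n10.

n9 = F; n10 = F

n1 = p AND r = F AND T = F
n2 = r AND s = T AND T = T
n6 = n1 AND n2 = F AND T = F
n8 = n6 AND r = F AND T = F
n9 = n2 AND n8 = T AND F = F
n10 = n1 AND n8 = F AND F = F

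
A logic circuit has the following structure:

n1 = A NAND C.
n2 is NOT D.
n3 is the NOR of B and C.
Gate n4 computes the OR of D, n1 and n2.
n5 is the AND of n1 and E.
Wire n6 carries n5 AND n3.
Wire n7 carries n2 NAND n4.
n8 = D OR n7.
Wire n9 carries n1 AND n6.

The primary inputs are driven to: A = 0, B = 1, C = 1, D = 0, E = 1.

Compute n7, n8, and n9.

n7 = 0  n8 = 0  n9 = 0

n1 = A NAND C = 0 NAND 1 = 1
n2 = NOT D = NOT 0 = 1
n3 = B NOR C = 1 NOR 1 = 0
n4 = D OR n1 OR n2 = 0 OR 1 OR 1 = 1
n5 = n1 AND E = 1 AND 1 = 1
n6 = n5 AND n3 = 1 AND 0 = 0
n7 = n2 NAND n4 = 1 NAND 1 = 0
n8 = D OR n7 = 0 OR 0 = 0
n9 = n1 AND n6 = 1 AND 0 = 0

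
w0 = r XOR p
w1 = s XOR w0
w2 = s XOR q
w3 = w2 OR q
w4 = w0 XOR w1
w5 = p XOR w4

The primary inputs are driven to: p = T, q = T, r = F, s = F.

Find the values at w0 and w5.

w0 = r XOR p = F XOR T = T
w1 = s XOR w0 = F XOR T = T
w4 = w0 XOR w1 = T XOR T = F
w5 = p XOR w4 = T XOR F = T

w0 = T; w5 = T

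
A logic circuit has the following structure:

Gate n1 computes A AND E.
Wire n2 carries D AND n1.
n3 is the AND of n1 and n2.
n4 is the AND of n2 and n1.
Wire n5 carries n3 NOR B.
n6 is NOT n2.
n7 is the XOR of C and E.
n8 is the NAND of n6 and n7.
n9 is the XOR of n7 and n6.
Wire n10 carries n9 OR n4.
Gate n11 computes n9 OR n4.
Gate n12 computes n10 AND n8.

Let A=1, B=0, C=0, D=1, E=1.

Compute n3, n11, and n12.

n3 = 1  n11 = 1  n12 = 1

n1 = A AND E = 1 AND 1 = 1
n2 = D AND n1 = 1 AND 1 = 1
n3 = n1 AND n2 = 1 AND 1 = 1
n4 = n2 AND n1 = 1 AND 1 = 1
n6 = NOT n2 = NOT 1 = 0
n7 = C XOR E = 0 XOR 1 = 1
n8 = n6 NAND n7 = 0 NAND 1 = 1
n9 = n7 XOR n6 = 1 XOR 0 = 1
n10 = n9 OR n4 = 1 OR 1 = 1
n11 = n9 OR n4 = 1 OR 1 = 1
n12 = n10 AND n8 = 1 AND 1 = 1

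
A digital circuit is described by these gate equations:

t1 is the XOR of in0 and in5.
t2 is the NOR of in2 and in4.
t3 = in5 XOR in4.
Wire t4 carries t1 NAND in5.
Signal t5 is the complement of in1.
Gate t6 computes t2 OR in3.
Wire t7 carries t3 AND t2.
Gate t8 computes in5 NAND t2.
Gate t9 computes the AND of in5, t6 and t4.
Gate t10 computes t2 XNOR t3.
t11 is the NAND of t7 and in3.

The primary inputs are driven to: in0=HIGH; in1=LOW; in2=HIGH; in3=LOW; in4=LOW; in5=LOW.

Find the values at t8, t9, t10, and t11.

t1 = in0 XOR in5 = HIGH XOR LOW = HIGH
t2 = in2 NOR in4 = HIGH NOR LOW = LOW
t3 = in5 XOR in4 = LOW XOR LOW = LOW
t4 = t1 NAND in5 = HIGH NAND LOW = HIGH
t6 = t2 OR in3 = LOW OR LOW = LOW
t7 = t3 AND t2 = LOW AND LOW = LOW
t8 = in5 NAND t2 = LOW NAND LOW = HIGH
t9 = in5 AND t6 AND t4 = LOW AND LOW AND HIGH = LOW
t10 = t2 XNOR t3 = LOW XNOR LOW = HIGH
t11 = t7 NAND in3 = LOW NAND LOW = HIGH

t8 = HIGH  t9 = LOW  t10 = HIGH  t11 = HIGH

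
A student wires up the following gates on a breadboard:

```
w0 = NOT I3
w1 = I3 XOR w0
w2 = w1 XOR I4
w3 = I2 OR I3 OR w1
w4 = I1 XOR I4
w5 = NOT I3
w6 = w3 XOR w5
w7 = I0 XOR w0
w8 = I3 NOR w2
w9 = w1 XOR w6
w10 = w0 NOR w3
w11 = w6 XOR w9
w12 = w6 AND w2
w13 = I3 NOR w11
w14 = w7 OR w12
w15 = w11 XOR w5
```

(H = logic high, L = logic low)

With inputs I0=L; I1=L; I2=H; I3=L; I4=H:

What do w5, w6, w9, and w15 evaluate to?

w0 = NOT I3 = NOT L = H
w1 = I3 XOR w0 = L XOR H = H
w3 = I2 OR I3 OR w1 = H OR L OR H = H
w5 = NOT I3 = NOT L = H
w6 = w3 XOR w5 = H XOR H = L
w9 = w1 XOR w6 = H XOR L = H
w11 = w6 XOR w9 = L XOR H = H
w15 = w11 XOR w5 = H XOR H = L

w5 = H  w6 = L  w9 = H  w15 = L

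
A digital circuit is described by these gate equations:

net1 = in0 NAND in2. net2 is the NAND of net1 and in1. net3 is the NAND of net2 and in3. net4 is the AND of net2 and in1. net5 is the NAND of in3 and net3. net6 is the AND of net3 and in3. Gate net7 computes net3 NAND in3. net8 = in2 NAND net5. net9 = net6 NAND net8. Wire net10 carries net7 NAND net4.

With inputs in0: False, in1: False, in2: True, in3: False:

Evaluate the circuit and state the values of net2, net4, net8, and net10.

net2 = True, net4 = False, net8 = False, net10 = True

net1 = in0 NAND in2 = False NAND True = True
net2 = net1 NAND in1 = True NAND False = True
net3 = net2 NAND in3 = True NAND False = True
net4 = net2 AND in1 = True AND False = False
net5 = in3 NAND net3 = False NAND True = True
net7 = net3 NAND in3 = True NAND False = True
net8 = in2 NAND net5 = True NAND True = False
net10 = net7 NAND net4 = True NAND False = True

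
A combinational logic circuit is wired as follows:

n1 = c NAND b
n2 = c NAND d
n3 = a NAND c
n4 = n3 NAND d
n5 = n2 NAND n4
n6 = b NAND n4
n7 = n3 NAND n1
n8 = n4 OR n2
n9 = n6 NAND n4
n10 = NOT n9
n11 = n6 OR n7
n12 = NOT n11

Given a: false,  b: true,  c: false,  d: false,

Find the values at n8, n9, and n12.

n1 = c NAND b = false NAND true = true
n2 = c NAND d = false NAND false = true
n3 = a NAND c = false NAND false = true
n4 = n3 NAND d = true NAND false = true
n6 = b NAND n4 = true NAND true = false
n7 = n3 NAND n1 = true NAND true = false
n8 = n4 OR n2 = true OR true = true
n9 = n6 NAND n4 = false NAND true = true
n11 = n6 OR n7 = false OR false = false
n12 = NOT n11 = NOT false = true

n8 = true, n9 = true, n12 = true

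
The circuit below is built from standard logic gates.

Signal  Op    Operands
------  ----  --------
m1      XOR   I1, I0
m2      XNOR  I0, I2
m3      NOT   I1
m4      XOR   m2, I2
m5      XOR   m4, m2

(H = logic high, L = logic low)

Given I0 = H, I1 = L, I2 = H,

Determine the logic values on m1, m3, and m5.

m1 = H  m3 = H  m5 = H

m1 = I1 XOR I0 = L XOR H = H
m2 = I0 XNOR I2 = H XNOR H = H
m3 = NOT I1 = NOT L = H
m4 = m2 XOR I2 = H XOR H = L
m5 = m4 XOR m2 = L XOR H = H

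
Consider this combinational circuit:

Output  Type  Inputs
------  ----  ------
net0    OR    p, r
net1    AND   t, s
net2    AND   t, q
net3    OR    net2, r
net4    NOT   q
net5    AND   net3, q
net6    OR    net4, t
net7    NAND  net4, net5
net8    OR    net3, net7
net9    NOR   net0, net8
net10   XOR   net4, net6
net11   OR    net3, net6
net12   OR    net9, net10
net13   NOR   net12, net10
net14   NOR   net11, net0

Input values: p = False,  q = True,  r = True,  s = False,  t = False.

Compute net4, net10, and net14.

net0 = p OR r = False OR True = True
net2 = t AND q = False AND True = False
net3 = net2 OR r = False OR True = True
net4 = NOT q = NOT True = False
net6 = net4 OR t = False OR False = False
net10 = net4 XOR net6 = False XOR False = False
net11 = net3 OR net6 = True OR False = True
net14 = net11 NOR net0 = True NOR True = False

net4 = False  net10 = False  net14 = False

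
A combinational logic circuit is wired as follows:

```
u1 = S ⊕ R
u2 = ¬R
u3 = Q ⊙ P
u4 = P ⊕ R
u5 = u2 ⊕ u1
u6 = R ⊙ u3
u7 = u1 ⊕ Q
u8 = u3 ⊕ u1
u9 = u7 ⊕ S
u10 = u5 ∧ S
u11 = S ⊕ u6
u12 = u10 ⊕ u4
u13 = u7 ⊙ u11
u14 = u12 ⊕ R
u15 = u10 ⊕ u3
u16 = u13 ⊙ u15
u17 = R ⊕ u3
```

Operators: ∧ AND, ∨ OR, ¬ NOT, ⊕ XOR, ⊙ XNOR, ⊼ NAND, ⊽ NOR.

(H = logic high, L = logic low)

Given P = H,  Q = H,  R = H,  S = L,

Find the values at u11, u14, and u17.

u1 = S XOR R = L XOR H = H
u2 = NOT R = NOT H = L
u3 = Q XNOR P = H XNOR H = H
u4 = P XOR R = H XOR H = L
u5 = u2 XOR u1 = L XOR H = H
u6 = R XNOR u3 = H XNOR H = H
u10 = u5 AND S = H AND L = L
u11 = S XOR u6 = L XOR H = H
u12 = u10 XOR u4 = L XOR L = L
u14 = u12 XOR R = L XOR H = H
u17 = R XOR u3 = H XOR H = L

u11 = H, u14 = H, u17 = L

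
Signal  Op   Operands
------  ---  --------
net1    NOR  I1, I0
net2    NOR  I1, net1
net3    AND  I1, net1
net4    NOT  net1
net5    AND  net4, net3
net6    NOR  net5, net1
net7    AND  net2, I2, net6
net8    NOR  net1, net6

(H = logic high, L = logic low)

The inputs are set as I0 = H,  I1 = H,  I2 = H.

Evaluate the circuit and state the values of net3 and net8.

net1 = I1 NOR I0 = H NOR H = L
net3 = I1 AND net1 = H AND L = L
net4 = NOT net1 = NOT L = H
net5 = net4 AND net3 = H AND L = L
net6 = net5 NOR net1 = L NOR L = H
net8 = net1 NOR net6 = L NOR H = L

net3 = L, net8 = L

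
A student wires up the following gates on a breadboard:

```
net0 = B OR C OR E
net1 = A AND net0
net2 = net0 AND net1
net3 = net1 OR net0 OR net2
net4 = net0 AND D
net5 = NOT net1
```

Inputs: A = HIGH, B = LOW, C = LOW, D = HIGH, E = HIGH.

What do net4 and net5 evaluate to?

net0 = B OR C OR E = LOW OR LOW OR HIGH = HIGH
net1 = A AND net0 = HIGH AND HIGH = HIGH
net4 = net0 AND D = HIGH AND HIGH = HIGH
net5 = NOT net1 = NOT HIGH = LOW

net4 = HIGH, net5 = LOW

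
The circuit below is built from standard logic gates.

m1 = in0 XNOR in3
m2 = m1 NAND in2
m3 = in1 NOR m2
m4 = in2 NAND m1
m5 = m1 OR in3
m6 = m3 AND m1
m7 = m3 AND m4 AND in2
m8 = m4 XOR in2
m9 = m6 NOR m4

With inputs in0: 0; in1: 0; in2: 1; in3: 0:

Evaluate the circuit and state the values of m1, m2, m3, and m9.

m1 = 1, m2 = 0, m3 = 1, m9 = 0

m1 = in0 XNOR in3 = 0 XNOR 0 = 1
m2 = m1 NAND in2 = 1 NAND 1 = 0
m3 = in1 NOR m2 = 0 NOR 0 = 1
m4 = in2 NAND m1 = 1 NAND 1 = 0
m6 = m3 AND m1 = 1 AND 1 = 1
m9 = m6 NOR m4 = 1 NOR 0 = 0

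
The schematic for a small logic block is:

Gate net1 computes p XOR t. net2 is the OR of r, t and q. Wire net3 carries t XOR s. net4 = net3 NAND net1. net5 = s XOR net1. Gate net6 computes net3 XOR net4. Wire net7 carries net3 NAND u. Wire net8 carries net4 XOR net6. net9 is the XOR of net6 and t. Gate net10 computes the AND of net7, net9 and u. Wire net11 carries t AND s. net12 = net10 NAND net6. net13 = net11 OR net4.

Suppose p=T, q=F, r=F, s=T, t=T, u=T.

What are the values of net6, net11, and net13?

net6 = T, net11 = T, net13 = T

net1 = p XOR t = T XOR T = F
net3 = t XOR s = T XOR T = F
net4 = net3 NAND net1 = F NAND F = T
net6 = net3 XOR net4 = F XOR T = T
net11 = t AND s = T AND T = T
net13 = net11 OR net4 = T OR T = T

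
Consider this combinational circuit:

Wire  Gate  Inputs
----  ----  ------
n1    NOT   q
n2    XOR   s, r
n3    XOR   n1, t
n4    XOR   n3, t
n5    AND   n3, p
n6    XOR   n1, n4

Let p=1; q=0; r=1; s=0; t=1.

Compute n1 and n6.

n1 = 1, n6 = 0

n1 = NOT q = NOT 0 = 1
n3 = n1 XOR t = 1 XOR 1 = 0
n4 = n3 XOR t = 0 XOR 1 = 1
n6 = n1 XOR n4 = 1 XOR 1 = 0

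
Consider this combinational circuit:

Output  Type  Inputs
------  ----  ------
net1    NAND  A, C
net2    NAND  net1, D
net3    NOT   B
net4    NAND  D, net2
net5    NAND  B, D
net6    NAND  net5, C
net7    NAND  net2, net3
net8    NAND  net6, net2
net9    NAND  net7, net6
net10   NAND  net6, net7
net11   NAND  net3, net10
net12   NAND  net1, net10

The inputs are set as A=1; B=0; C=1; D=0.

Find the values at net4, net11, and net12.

net1 = A NAND C = 1 NAND 1 = 0
net2 = net1 NAND D = 0 NAND 0 = 1
net3 = NOT B = NOT 0 = 1
net4 = D NAND net2 = 0 NAND 1 = 1
net5 = B NAND D = 0 NAND 0 = 1
net6 = net5 NAND C = 1 NAND 1 = 0
net7 = net2 NAND net3 = 1 NAND 1 = 0
net10 = net6 NAND net7 = 0 NAND 0 = 1
net11 = net3 NAND net10 = 1 NAND 1 = 0
net12 = net1 NAND net10 = 0 NAND 1 = 1

net4 = 1; net11 = 0; net12 = 1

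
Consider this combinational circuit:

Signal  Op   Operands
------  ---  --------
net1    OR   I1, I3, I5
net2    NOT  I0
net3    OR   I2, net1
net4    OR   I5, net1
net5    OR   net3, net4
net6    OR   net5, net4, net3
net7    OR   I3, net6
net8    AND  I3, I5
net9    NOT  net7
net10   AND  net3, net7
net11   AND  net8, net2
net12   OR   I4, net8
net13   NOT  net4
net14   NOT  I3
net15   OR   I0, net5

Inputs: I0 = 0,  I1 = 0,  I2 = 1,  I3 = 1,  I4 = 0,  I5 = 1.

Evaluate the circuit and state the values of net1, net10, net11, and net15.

net1 = I1 OR I3 OR I5 = 0 OR 1 OR 1 = 1
net2 = NOT I0 = NOT 0 = 1
net3 = I2 OR net1 = 1 OR 1 = 1
net4 = I5 OR net1 = 1 OR 1 = 1
net5 = net3 OR net4 = 1 OR 1 = 1
net6 = net5 OR net4 OR net3 = 1 OR 1 OR 1 = 1
net7 = I3 OR net6 = 1 OR 1 = 1
net8 = I3 AND I5 = 1 AND 1 = 1
net10 = net3 AND net7 = 1 AND 1 = 1
net11 = net8 AND net2 = 1 AND 1 = 1
net15 = I0 OR net5 = 0 OR 1 = 1

net1 = 1, net10 = 1, net11 = 1, net15 = 1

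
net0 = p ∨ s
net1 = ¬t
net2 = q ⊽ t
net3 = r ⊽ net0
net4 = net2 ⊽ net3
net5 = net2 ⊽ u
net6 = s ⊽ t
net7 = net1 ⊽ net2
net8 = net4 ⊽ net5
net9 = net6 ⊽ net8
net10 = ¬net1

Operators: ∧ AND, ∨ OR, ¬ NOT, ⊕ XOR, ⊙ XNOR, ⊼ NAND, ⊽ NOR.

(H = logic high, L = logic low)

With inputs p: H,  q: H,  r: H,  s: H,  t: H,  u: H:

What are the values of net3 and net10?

net0 = p OR s = H OR H = H
net1 = NOT t = NOT H = L
net3 = r NOR net0 = H NOR H = L
net10 = NOT net1 = NOT L = H

net3 = L, net10 = H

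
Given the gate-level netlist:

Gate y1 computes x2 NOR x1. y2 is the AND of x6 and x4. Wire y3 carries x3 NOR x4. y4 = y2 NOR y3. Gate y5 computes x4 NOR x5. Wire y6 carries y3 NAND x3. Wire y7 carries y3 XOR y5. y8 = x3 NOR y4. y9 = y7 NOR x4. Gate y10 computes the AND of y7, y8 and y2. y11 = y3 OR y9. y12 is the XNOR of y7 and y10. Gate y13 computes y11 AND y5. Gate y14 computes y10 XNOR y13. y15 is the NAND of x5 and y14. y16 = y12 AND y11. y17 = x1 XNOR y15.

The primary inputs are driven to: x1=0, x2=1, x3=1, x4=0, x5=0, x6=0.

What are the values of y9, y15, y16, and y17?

y9 = 0; y15 = 1; y16 = 0; y17 = 0

y2 = x6 AND x4 = 0 AND 0 = 0
y3 = x3 NOR x4 = 1 NOR 0 = 0
y4 = y2 NOR y3 = 0 NOR 0 = 1
y5 = x4 NOR x5 = 0 NOR 0 = 1
y7 = y3 XOR y5 = 0 XOR 1 = 1
y8 = x3 NOR y4 = 1 NOR 1 = 0
y9 = y7 NOR x4 = 1 NOR 0 = 0
y10 = y7 AND y8 AND y2 = 1 AND 0 AND 0 = 0
y11 = y3 OR y9 = 0 OR 0 = 0
y12 = y7 XNOR y10 = 1 XNOR 0 = 0
y13 = y11 AND y5 = 0 AND 1 = 0
y14 = y10 XNOR y13 = 0 XNOR 0 = 1
y15 = x5 NAND y14 = 0 NAND 1 = 1
y16 = y12 AND y11 = 0 AND 0 = 0
y17 = x1 XNOR y15 = 0 XNOR 1 = 0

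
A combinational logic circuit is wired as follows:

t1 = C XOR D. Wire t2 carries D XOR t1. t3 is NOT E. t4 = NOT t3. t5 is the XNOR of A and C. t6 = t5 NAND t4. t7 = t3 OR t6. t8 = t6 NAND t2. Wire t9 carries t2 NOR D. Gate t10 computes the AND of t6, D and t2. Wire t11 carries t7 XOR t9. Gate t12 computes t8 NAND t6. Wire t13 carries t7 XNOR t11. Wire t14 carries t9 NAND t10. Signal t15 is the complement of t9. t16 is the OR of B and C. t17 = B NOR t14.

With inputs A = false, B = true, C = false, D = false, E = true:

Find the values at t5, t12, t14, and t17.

t1 = C XOR D = false XOR false = false
t2 = D XOR t1 = false XOR false = false
t3 = NOT E = NOT true = false
t4 = NOT t3 = NOT false = true
t5 = A XNOR C = false XNOR false = true
t6 = t5 NAND t4 = true NAND true = false
t8 = t6 NAND t2 = false NAND false = true
t9 = t2 NOR D = false NOR false = true
t10 = t6 AND D AND t2 = false AND false AND false = false
t12 = t8 NAND t6 = true NAND false = true
t14 = t9 NAND t10 = true NAND false = true
t17 = B NOR t14 = true NOR true = false

t5 = true  t12 = true  t14 = true  t17 = false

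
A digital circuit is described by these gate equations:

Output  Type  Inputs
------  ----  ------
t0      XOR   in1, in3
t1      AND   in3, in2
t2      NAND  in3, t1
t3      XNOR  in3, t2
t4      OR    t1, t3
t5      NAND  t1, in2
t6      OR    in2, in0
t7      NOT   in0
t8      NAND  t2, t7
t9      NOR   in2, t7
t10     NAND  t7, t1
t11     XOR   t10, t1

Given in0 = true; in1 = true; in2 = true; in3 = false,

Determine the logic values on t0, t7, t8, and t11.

t0 = true; t7 = false; t8 = true; t11 = true

t0 = in1 XOR in3 = true XOR false = true
t1 = in3 AND in2 = false AND true = false
t2 = in3 NAND t1 = false NAND false = true
t7 = NOT in0 = NOT true = false
t8 = t2 NAND t7 = true NAND false = true
t10 = t7 NAND t1 = false NAND false = true
t11 = t10 XOR t1 = true XOR false = true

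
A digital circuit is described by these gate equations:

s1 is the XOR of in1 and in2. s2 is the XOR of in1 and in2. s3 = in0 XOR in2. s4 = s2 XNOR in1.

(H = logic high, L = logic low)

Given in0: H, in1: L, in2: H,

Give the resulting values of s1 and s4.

s1 = in1 XOR in2 = L XOR H = H
s2 = in1 XOR in2 = L XOR H = H
s4 = s2 XNOR in1 = H XNOR L = L

s1 = H, s4 = L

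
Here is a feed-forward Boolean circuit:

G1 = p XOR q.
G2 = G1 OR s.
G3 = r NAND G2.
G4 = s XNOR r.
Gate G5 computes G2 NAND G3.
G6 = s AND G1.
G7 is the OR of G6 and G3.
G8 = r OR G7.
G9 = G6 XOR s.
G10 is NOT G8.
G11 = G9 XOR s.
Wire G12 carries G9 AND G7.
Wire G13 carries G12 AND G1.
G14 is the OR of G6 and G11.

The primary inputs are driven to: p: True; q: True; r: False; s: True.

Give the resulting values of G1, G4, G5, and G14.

G1 = p XOR q = True XOR True = False
G2 = G1 OR s = False OR True = True
G3 = r NAND G2 = False NAND True = True
G4 = s XNOR r = True XNOR False = False
G5 = G2 NAND G3 = True NAND True = False
G6 = s AND G1 = True AND False = False
G9 = G6 XOR s = False XOR True = True
G11 = G9 XOR s = True XOR True = False
G14 = G6 OR G11 = False OR False = False

G1 = False; G4 = False; G5 = False; G14 = False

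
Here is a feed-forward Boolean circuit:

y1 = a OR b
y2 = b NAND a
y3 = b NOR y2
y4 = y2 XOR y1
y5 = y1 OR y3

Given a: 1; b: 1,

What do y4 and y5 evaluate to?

y1 = a OR b = 1 OR 1 = 1
y2 = b NAND a = 1 NAND 1 = 0
y3 = b NOR y2 = 1 NOR 0 = 0
y4 = y2 XOR y1 = 0 XOR 1 = 1
y5 = y1 OR y3 = 1 OR 0 = 1

y4 = 1; y5 = 1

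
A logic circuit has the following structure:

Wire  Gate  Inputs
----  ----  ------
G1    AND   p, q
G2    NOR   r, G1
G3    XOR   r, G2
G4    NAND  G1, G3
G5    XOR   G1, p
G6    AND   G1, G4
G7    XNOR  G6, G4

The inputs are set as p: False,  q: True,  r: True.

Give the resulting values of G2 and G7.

G2 = False  G7 = False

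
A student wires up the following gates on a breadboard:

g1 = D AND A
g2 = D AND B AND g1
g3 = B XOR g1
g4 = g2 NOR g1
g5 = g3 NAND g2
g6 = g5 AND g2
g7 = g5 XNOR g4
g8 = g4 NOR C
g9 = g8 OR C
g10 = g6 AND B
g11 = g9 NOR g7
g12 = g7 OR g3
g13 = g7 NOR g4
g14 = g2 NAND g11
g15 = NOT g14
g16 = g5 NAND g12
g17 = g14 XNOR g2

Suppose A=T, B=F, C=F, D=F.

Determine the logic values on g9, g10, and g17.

g9 = F; g10 = F; g17 = F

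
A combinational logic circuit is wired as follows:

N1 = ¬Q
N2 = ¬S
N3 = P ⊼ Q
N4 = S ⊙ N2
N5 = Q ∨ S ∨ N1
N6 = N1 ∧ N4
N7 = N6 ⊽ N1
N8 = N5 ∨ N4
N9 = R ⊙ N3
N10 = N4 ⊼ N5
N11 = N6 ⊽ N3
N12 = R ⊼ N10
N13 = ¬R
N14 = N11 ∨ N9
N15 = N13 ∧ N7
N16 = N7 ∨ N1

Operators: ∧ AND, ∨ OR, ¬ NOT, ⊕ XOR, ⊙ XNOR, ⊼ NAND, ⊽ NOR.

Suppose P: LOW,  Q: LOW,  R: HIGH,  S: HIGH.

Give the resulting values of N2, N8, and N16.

N1 = NOT Q = NOT LOW = HIGH
N2 = NOT S = NOT HIGH = LOW
N4 = S XNOR N2 = HIGH XNOR LOW = LOW
N5 = Q OR S OR N1 = LOW OR HIGH OR HIGH = HIGH
N6 = N1 AND N4 = HIGH AND LOW = LOW
N7 = N6 NOR N1 = LOW NOR HIGH = LOW
N8 = N5 OR N4 = HIGH OR LOW = HIGH
N16 = N7 OR N1 = LOW OR HIGH = HIGH

N2 = LOW  N8 = HIGH  N16 = HIGH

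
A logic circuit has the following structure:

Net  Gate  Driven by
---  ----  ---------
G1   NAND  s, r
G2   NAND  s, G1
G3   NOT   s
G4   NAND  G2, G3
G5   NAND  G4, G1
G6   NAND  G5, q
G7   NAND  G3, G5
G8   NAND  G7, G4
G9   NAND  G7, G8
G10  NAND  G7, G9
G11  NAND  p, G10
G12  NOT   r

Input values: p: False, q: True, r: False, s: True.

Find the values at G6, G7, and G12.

G1 = s NAND r = True NAND False = True
G2 = s NAND G1 = True NAND True = False
G3 = NOT s = NOT True = False
G4 = G2 NAND G3 = False NAND False = True
G5 = G4 NAND G1 = True NAND True = False
G6 = G5 NAND q = False NAND True = True
G7 = G3 NAND G5 = False NAND False = True
G12 = NOT r = NOT False = True

G6 = True  G7 = True  G12 = True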